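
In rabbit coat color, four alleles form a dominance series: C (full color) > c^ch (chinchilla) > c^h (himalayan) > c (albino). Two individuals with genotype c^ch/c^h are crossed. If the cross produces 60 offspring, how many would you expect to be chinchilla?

Cross: c^ch/c^h × c^ch/c^h
Allele dominance: C > c^ch > c^h > c
Offspring genotypes: 1 c^ch/c^ch, 2 c^ch/c^h, 1 c^h/c^h
Phenotype counts: 3 chinchilla, 1 himalayan
chinchilla: 3 out of 4 → fraction 3/4
Expected count = 3/4 × 60 = 45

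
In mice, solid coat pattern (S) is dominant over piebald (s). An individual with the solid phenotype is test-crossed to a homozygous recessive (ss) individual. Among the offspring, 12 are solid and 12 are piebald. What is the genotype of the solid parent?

Test cross: ? × ss
Offspring: 12 solid, 12 piebald — approximately 1:1.
A 1:1 ratio in a test cross indicates the unknown parent is heterozygous (Ss).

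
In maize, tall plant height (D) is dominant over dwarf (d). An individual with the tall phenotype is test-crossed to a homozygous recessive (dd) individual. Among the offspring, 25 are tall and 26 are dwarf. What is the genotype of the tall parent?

Test cross: ? × dd
Offspring: 25 tall, 26 dwarf — approximately 1:1.
A 1:1 ratio in a test cross indicates the unknown parent is heterozygous (Dd).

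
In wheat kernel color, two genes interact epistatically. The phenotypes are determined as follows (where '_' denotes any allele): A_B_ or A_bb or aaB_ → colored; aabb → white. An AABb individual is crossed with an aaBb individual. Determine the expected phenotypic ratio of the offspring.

Cross: AABb × aaBb — consider each gene separately:
A gene: AA × aa → 4 Aa → 4 A_ (out of 4)
B gene: Bb × Bb → 1 BB, 2 Bb, 1 bb → 3 B_ : 1 bb (out of 4)
Genotype classes (out of 4 × 4 = 16): A_B_ = 4×3 = 12; A_bb = 4×1 = 4
Apply the phenotype rules: A_B_ (12) + A_bb (4) → colored
Phenotype counts (out of 16): 16 colored
Ratio: all colored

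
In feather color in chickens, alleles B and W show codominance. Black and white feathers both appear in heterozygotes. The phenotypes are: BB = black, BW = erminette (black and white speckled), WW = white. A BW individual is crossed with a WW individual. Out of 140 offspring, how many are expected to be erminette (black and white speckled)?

Punnett square for BW × WW:
Offspring genotypes: 2 BW, 2 WW
Phenotype counts: 2 erminette (black and white speckled), 2 white
erminette (black and white speckled): 2 out of 4 → fraction 1/2
Expected count = 1/2 × 140 = 70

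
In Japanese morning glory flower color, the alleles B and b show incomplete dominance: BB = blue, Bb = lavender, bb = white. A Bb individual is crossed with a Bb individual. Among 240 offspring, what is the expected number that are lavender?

Punnett square for Bb × Bb:
Offspring genotypes: 1 BB, 2 Bb, 1 bb
Phenotype counts: 1 blue, 2 lavender, 1 white
lavender: 2 out of 4 → fraction 1/2
Expected count = 1/2 × 240 = 120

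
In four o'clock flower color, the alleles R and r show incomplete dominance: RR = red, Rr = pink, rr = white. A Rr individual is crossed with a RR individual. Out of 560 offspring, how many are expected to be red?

Punnett square for Rr × RR:
Offspring genotypes: 2 RR, 2 Rr
Phenotype counts: 2 red, 2 pink
red: 2 out of 4 → fraction 1/2
Expected count = 1/2 × 560 = 280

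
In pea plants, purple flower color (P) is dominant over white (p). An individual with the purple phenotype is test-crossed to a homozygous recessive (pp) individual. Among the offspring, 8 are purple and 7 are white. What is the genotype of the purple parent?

Test cross: ? × pp
Offspring: 8 purple, 7 white — approximately 1:1.
A 1:1 ratio in a test cross indicates the unknown parent is heterozygous (Pp).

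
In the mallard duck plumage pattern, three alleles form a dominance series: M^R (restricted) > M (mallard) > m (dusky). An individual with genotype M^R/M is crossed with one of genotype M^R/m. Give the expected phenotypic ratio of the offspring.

Cross: M^R/M × M^R/m
Allele dominance: M^R > M > m
Offspring genotypes: 1 M^R/M^R, 1 M^R/m, 1 M^R/M, 1 M/m
Phenotype counts: 3 restricted, 1 mallard
Ratio: 3 restricted : 1 mallard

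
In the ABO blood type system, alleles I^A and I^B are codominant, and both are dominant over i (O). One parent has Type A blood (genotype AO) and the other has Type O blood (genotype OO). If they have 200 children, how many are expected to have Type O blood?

Cross: AO × OO
Possible offspring genotypes: 2 AO, 2 OO
Blood type counts: 2 Type A, 2 Type O
Probability of Type O: 2/4 = 1/2
Expected count = 1/2 × 200 = 100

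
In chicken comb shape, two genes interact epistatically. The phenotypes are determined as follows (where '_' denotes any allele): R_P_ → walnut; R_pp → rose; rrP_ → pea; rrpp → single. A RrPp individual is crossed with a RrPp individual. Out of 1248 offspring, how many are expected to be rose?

Cross: RrPp × RrPp — consider each gene separately:
R gene: Rr × Rr → 1 RR, 2 Rr, 1 rr → 3 R_ : 1 rr (out of 4)
P gene: Pp × Pp → 1 PP, 2 Pp, 1 pp → 3 P_ : 1 pp (out of 4)
Genotype classes (out of 4 × 4 = 16): R_P_ = 3×3 = 9; R_pp = 3×1 = 3; rrP_ = 1×3 = 3; rrpp = 1×1 = 1
Apply the phenotype rules: R_P_ (9) → walnut; R_pp (3) → rose; rrP_ (3) → pea; rrpp (1) → single
Phenotype counts (out of 16): 9 walnut, 3 rose, 3 pea, 1 single
rose: 3 out of 16 → fraction 3/16
Expected count = 3/16 × 1248 = 234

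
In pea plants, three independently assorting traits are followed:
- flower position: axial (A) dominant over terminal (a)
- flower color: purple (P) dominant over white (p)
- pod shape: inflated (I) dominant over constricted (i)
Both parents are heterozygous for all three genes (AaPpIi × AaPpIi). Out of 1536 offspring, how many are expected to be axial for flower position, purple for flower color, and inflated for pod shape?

Trihybrid cross: AaPpIi × AaPpIi
Each trait segregates independently with a 3:1 phenotypic ratio, so each gene contributes 3/4 (dominant) or 1/4 (recessive).
Target: axial (flower position), purple (flower color), inflated (pod shape)
Probability = product of independent per-trait probabilities
= 3/4 × 3/4 × 3/4 = 27/64
Expected count = 27/64 × 1536 = 648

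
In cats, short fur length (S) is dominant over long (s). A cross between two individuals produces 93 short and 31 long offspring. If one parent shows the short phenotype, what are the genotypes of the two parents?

Observed offspring: 93 short, 31 long
The observed ratio simplifies to 3:1. Long (ss) offspring appear, so each parent must contribute one s allele. The parent stated to show short carries S, so it is Ss. The other parent is then either Ss or ss: Ss × ss would give a 1:1 split, whereas Ss × Ss gives 3:1 — matching the data. So both parents are heterozygous (Ss × Ss).
Parent genotypes: Ss × Ss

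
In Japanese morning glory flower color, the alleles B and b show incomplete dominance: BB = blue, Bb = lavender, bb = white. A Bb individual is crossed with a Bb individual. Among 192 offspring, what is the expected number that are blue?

Punnett square for Bb × Bb:
Offspring genotypes: 1 BB, 2 Bb, 1 bb
Phenotype counts: 1 blue, 2 lavender, 1 white
blue: 1 out of 4 → fraction 1/4
Expected count = 1/4 × 192 = 48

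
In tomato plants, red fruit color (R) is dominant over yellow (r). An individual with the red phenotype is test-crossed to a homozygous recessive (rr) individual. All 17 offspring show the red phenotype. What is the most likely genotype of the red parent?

Test cross: ? × rr
All offspring are red.
If the unknown parent were heterozygous (Rr), about half of 17 offspring would be yellow; none are. The unknown parent is most likely homozygous dominant (RR).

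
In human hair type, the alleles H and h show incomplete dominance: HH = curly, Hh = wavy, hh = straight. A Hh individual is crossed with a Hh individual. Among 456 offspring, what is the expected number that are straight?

Punnett square for Hh × Hh:
Offspring genotypes: 1 HH, 2 Hh, 1 hh
Phenotype counts: 1 curly, 2 wavy, 1 straight
straight: 1 out of 4 → fraction 1/4
Expected count = 1/4 × 456 = 114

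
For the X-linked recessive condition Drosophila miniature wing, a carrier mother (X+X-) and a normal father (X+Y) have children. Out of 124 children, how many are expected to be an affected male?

Cross: X+X- × X+Y
Offspring: 1 X+X+, 1 X+Y, 1 X+X-, 1 X-Y
Probability of an affected male: 1/4
Expected count = 1/4 × 124 = 31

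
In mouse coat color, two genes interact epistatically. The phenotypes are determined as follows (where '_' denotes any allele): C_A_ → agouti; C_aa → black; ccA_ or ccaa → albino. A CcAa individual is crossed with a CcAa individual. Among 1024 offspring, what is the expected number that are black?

Cross: CcAa × CcAa — consider each gene separately:
C gene: Cc × Cc → 1 CC, 2 Cc, 1 cc → 3 C_ : 1 cc (out of 4)
A gene: Aa × Aa → 1 AA, 2 Aa, 1 aa → 3 A_ : 1 aa (out of 4)
Genotype classes (out of 4 × 4 = 16): C_A_ = 3×3 = 9; C_aa = 3×1 = 3; ccA_ = 1×3 = 3; ccaa = 1×1 = 1
Apply the phenotype rules: C_A_ (9) → agouti; C_aa (3) → black; ccA_ (3) + ccaa (1) → albino
Phenotype counts (out of 16): 9 agouti, 3 black, 4 albino
black: 3 out of 16 → fraction 3/16
Expected count = 3/16 × 1024 = 192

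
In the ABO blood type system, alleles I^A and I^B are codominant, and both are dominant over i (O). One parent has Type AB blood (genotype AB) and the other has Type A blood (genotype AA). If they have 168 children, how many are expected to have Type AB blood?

Cross: AB × AA
Possible offspring genotypes: 2 AA, 2 AB
Blood type counts: 2 Type A, 2 Type AB
Probability of Type AB: 2/4 = 1/2
Expected count = 1/2 × 168 = 84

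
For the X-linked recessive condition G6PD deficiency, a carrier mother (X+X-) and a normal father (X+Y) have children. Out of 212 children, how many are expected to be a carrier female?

Cross: X+X- × X+Y
Offspring: 1 X+X+, 1 X+Y, 1 X+X-, 1 X-Y
Probability of a carrier female: 1/4
Expected count = 1/4 × 212 = 53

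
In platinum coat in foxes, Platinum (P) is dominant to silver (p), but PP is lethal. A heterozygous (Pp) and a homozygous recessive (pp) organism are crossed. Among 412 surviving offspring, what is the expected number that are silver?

Cross: Pp × pp
Punnett square offspring (before lethality): 2 Pp, 2 pp
No PP offspring are produced in this cross.
silver: 2 out of 4 → fraction 1/2
Expected count = 1/2 × 412 = 206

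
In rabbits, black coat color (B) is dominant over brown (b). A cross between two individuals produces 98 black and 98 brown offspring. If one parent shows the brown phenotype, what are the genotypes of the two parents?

Observed offspring: 98 black, 98 brown
The observed ratio simplifies to 1:1. One parent shows brown, so its genotype must be bb. A 1:1 offspring split requires the other parent to be heterozygous (Bb).
Parent genotypes: bb × Bb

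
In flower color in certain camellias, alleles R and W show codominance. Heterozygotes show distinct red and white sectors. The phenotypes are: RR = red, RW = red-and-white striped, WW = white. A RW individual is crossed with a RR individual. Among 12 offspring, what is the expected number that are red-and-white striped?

Punnett square for RW × RR:
Offspring genotypes: 2 RR, 2 RW
Phenotype counts: 2 red, 2 red-and-white striped
red-and-white striped: 2 out of 4 → fraction 1/2
Expected count = 1/2 × 12 = 6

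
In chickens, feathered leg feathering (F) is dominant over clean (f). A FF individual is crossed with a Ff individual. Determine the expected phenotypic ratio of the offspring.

Punnett square for FF × Ff:
Offspring genotypes: 2 FF, 2 Ff
feathered: 4, clean: 0
Ratio: all feathered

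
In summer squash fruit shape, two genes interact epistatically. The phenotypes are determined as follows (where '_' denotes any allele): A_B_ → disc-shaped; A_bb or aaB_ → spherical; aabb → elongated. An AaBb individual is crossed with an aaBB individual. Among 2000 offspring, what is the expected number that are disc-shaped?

Cross: AaBb × aaBB — consider each gene separately:
A gene: Aa × aa → 2 Aa, 2 aa → 2 A_ : 2 aa (out of 4)
B gene: Bb × BB → 2 BB, 2 Bb → 4 B_ (out of 4)
Genotype classes (out of 4 × 4 = 16): A_B_ = 2×4 = 8; aaB_ = 2×4 = 8
Apply the phenotype rules: A_B_ (8) → disc-shaped; aaB_ (8) → spherical
Phenotype counts (out of 16): 8 disc-shaped, 8 spherical
disc-shaped: 8 out of 16 → fraction 1/2
Expected count = 1/2 × 2000 = 1000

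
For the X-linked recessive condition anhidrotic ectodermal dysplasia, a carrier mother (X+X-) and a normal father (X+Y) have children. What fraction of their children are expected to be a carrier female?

Cross: X+X- × X+Y
Offspring: 1 X+X+, 1 X+Y, 1 X+X-, 1 X-Y
Probability of a carrier female: 1/4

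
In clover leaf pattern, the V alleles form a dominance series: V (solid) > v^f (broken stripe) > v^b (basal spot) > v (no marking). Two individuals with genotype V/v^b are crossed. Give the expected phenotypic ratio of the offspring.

Cross: V/v^b × V/v^b
Allele dominance: V > v^f > v^b > v
Offspring genotypes: 1 V/V, 2 V/v^b, 1 v^b/v^b
Phenotype counts: 3 solid, 1 basal spot
Ratio: 3 solid : 1 basal spot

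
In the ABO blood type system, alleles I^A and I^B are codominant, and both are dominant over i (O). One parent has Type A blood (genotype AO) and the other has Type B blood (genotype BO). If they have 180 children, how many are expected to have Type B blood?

Cross: AO × BO
Possible offspring genotypes: 1 AB, 1 AO, 1 BO, 1 OO
Blood type counts: 1 Type AB, 1 Type A, 1 Type B, 1 Type O
Probability of Type B: 1/4
Expected count = 1/4 × 180 = 45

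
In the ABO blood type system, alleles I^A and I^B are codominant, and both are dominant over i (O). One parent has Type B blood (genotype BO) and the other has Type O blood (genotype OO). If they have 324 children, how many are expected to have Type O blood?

Cross: BO × OO
Possible offspring genotypes: 2 BO, 2 OO
Blood type counts: 2 Type B, 2 Type O
Probability of Type O: 2/4 = 1/2
Expected count = 1/2 × 324 = 162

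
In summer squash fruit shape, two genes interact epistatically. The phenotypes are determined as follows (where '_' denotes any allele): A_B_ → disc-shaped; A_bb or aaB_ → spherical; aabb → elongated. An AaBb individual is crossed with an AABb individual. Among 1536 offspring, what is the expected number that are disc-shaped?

Cross: AaBb × AABb — consider each gene separately:
A gene: Aa × AA → 2 AA, 2 Aa → 4 A_ (out of 4)
B gene: Bb × Bb → 1 BB, 2 Bb, 1 bb → 3 B_ : 1 bb (out of 4)
Genotype classes (out of 4 × 4 = 16): A_B_ = 4×3 = 12; A_bb = 4×1 = 4
Apply the phenotype rules: A_B_ (12) → disc-shaped; A_bb (4) → spherical
Phenotype counts (out of 16): 12 disc-shaped, 4 spherical
disc-shaped: 12 out of 16 → fraction 3/4
Expected count = 3/4 × 1536 = 1152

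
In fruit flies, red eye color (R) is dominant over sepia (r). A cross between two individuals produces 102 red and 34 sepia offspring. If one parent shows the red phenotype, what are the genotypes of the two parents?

Observed offspring: 102 red, 34 sepia
The observed ratio simplifies to 3:1. Sepia (rr) offspring appear, so each parent must contribute one r allele. The parent stated to show red carries R, so it is Rr. The other parent is then either Rr or rr: Rr × rr would give a 1:1 split, whereas Rr × Rr gives 3:1 — matching the data. So both parents are heterozygous (Rr × Rr).
Parent genotypes: Rr × Rr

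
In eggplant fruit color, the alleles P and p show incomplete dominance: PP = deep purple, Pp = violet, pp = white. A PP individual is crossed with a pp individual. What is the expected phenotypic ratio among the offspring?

Punnett square for PP × pp:
Offspring genotypes: 4 Pp
Phenotype counts: 4 violet
Ratio: all violet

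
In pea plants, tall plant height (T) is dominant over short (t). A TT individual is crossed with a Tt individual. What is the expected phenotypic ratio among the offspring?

Punnett square for TT × Tt:
Offspring genotypes: 2 TT, 2 Tt
tall: 4, short: 0
Ratio: all tall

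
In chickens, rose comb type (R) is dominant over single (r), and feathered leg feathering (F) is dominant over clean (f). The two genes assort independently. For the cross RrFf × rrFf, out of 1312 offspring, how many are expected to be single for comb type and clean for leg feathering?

Dihybrid cross RrFf × rrFf — consider each gene separately:
comb type: Rr × rr → 2 Rr, 2 rr → 2 R_ : 2 rr (out of 4)
leg feathering: Ff × Ff → 1 FF, 2 Ff, 1 ff → 3 F_ : 1 ff (out of 4)
Looking for: single (rr) and clean (ff)
P(single) = 2/4, P(clean) = 1/4
P(both) = 2/4 × 1/4 = 2/16 = 1/8
Expected count = 1/8 × 1312 = 164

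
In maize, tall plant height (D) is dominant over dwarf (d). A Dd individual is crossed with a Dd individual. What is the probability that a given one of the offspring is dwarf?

Punnett square for Dd × Dd:
Offspring genotypes: 1 DD, 2 Dd, 1 dd
tall: 3, dwarf: 1
dwarf: 1 out of 4
Probability: 1/4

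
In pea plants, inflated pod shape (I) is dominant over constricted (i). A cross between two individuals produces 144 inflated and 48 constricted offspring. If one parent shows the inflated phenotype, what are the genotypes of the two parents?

Observed offspring: 144 inflated, 48 constricted
The observed ratio simplifies to 3:1. Constricted (ii) offspring appear, so each parent must contribute one i allele. The parent stated to show inflated carries I, so it is Ii. The other parent is then either Ii or ii: Ii × ii would give a 1:1 split, whereas Ii × Ii gives 3:1 — matching the data. So both parents are heterozygous (Ii × Ii).
Parent genotypes: Ii × Ii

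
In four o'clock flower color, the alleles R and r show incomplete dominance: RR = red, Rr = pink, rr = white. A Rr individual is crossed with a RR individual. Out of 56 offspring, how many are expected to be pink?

Punnett square for Rr × RR:
Offspring genotypes: 2 RR, 2 Rr
Phenotype counts: 2 red, 2 pink
pink: 2 out of 4 → fraction 1/2
Expected count = 1/2 × 56 = 28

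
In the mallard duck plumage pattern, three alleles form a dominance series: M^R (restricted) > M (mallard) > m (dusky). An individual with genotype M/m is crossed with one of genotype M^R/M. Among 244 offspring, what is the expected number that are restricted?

Cross: M/m × M^R/M
Allele dominance: M^R > M > m
Offspring genotypes: 1 M^R/M, 1 M/M, 1 M^R/m, 1 M/m
Phenotype counts: 2 restricted, 2 mallard
restricted: 2 out of 4 → fraction 1/2
Expected count = 1/2 × 244 = 122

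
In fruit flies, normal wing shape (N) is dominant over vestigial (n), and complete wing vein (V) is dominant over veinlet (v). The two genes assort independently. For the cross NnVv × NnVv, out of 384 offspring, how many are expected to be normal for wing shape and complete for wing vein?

Dihybrid cross NnVv × NnVv — consider each gene separately:
wing shape: Nn × Nn → 1 NN, 2 Nn, 1 nn → 3 N_ : 1 nn (out of 4)
wing vein: Vv × Vv → 1 VV, 2 Vv, 1 vv → 3 V_ : 1 vv (out of 4)
Looking for: normal (N_) and complete (V_)
P(normal) = 3/4, P(complete) = 3/4
P(both) = 3/4 × 3/4 = 9/16
Expected count = 9/16 × 384 = 216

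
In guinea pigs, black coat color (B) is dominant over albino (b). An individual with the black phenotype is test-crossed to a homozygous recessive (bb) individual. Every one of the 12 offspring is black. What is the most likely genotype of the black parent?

Test cross: ? × bb
All offspring are black.
If the unknown parent were heterozygous (Bb), about half of 12 offspring would be albino; none are. The unknown parent is most likely homozygous dominant (BB).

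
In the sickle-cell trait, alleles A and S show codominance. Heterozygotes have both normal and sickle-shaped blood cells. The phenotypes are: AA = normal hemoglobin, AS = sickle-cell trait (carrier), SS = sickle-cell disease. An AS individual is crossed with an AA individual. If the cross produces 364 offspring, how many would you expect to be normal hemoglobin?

Punnett square for AS × AA:
Offspring genotypes: 2 AA, 2 AS
Phenotype counts: 2 normal hemoglobin, 2 sickle-cell trait (carrier)
normal hemoglobin: 2 out of 4 → fraction 1/2
Expected count = 1/2 × 364 = 182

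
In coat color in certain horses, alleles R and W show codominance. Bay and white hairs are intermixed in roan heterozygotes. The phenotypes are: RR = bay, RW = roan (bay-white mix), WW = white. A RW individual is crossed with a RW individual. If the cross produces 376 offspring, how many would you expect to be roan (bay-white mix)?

Punnett square for RW × RW:
Offspring genotypes: 1 RR, 2 RW, 1 WW
Phenotype counts: 1 bay, 2 roan (bay-white mix), 1 white
roan (bay-white mix): 2 out of 4 → fraction 1/2
Expected count = 1/2 × 376 = 188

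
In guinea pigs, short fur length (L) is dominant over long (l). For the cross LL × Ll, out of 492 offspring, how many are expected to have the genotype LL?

Punnett square for LL × Ll:
Offspring genotypes: 2 LL, 2 Ll
Total offspring: 4
Count with target: 2
Probability: 2/4 = 1/2
Expected count = 1/2 × 492 = 246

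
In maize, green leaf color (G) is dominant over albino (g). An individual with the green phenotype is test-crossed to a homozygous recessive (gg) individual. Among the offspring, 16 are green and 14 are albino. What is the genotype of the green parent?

Test cross: ? × gg
Offspring: 16 green, 14 albino — approximately 1:1.
A 1:1 ratio in a test cross indicates the unknown parent is heterozygous (Gg).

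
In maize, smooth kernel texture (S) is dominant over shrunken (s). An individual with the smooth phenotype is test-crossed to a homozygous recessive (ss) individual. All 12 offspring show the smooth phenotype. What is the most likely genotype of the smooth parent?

Test cross: ? × ss
All offspring are smooth.
If the unknown parent were heterozygous (Ss), about half of 12 offspring would be shrunken; none are. The unknown parent is most likely homozygous dominant (SS).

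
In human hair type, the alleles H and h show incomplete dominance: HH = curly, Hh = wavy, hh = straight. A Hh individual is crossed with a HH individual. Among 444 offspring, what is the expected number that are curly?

Punnett square for Hh × HH:
Offspring genotypes: 2 HH, 2 Hh
Phenotype counts: 2 curly, 2 wavy
curly: 2 out of 4 → fraction 1/2
Expected count = 1/2 × 444 = 222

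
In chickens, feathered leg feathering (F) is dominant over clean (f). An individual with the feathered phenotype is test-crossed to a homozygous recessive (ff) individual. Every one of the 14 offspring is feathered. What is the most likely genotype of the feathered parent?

Test cross: ? × ff
All offspring are feathered.
If the unknown parent were heterozygous (Ff), about half of 14 offspring would be clean; none are. The unknown parent is most likely homozygous dominant (FF).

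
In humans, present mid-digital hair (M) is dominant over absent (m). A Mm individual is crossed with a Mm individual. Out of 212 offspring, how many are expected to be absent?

Punnett square for Mm × Mm:
Offspring genotypes: 1 MM, 2 Mm, 1 mm
present: 3, absent: 1
absent: 1 out of 4 → fraction 1/4
Expected count = 1/4 × 212 = 53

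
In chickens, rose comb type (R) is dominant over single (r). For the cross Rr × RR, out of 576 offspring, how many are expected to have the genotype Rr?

Punnett square for Rr × RR:
Offspring genotypes: 2 RR, 2 Rr
Total offspring: 4
Count with target: 2
Probability: 2/4 = 1/2
Expected count = 1/2 × 576 = 288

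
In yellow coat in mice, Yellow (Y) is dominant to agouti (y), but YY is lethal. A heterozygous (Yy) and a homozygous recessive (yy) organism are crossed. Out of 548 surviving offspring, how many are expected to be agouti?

Cross: Yy × yy
Punnett square offspring (before lethality): 2 Yy, 2 yy
No YY offspring are produced in this cross.
agouti: 2 out of 4 → fraction 1/2
Expected count = 1/2 × 548 = 274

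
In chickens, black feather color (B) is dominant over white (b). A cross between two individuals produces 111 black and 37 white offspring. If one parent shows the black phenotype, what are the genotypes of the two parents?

Observed offspring: 111 black, 37 white
The observed ratio simplifies to 3:1. White (bb) offspring appear, so each parent must contribute one b allele. The parent stated to show black carries B, so it is Bb. The other parent is then either Bb or bb: Bb × bb would give a 1:1 split, whereas Bb × Bb gives 3:1 — matching the data. So both parents are heterozygous (Bb × Bb).
Parent genotypes: Bb × Bb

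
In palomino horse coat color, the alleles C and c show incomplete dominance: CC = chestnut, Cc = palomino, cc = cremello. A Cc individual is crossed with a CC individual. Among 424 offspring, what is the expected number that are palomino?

Punnett square for Cc × CC:
Offspring genotypes: 2 CC, 2 Cc
Phenotype counts: 2 chestnut, 2 palomino
palomino: 2 out of 4 → fraction 1/2
Expected count = 1/2 × 424 = 212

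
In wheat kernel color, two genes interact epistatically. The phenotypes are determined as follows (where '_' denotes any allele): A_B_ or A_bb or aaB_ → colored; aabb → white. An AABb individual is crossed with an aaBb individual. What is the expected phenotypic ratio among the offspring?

Cross: AABb × aaBb — consider each gene separately:
A gene: AA × aa → 4 Aa → 4 A_ (out of 4)
B gene: Bb × Bb → 1 BB, 2 Bb, 1 bb → 3 B_ : 1 bb (out of 4)
Genotype classes (out of 4 × 4 = 16): A_B_ = 4×3 = 12; A_bb = 4×1 = 4
Apply the phenotype rules: A_B_ (12) + A_bb (4) → colored
Phenotype counts (out of 16): 16 colored
Ratio: all colored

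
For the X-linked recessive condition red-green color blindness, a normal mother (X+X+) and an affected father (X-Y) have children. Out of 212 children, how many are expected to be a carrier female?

Cross: X+X+ × X-Y
Offspring: 2 X+X-, 2 X+Y
Probability of a carrier female: 2/4 = 1/2
Expected count = 1/2 × 212 = 106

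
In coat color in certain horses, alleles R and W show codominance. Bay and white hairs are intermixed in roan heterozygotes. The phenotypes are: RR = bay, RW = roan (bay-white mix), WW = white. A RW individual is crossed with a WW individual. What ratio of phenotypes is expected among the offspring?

Punnett square for RW × WW:
Offspring genotypes: 2 RW, 2 WW
Phenotype counts: 2 roan (bay-white mix), 2 white
Ratio: 1 roan (bay-white mix) : 1 white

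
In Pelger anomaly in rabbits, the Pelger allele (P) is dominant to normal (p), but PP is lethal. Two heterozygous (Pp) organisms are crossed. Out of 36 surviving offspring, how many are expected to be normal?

Cross: Pp × Pp
Punnett square offspring (before lethality): 1 PP, 2 Pp, 1 pp
The PP genotype is lethal (embryos die); surviving offspring: 2 Pp, 1 pp
normal: 1 out of 3 → fraction 1/3
Expected count = 1/3 × 36 = 12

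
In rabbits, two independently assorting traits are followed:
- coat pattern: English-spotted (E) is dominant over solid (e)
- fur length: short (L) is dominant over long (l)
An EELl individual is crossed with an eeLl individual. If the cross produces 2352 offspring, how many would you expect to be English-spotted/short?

Dihybrid cross EELl × eeLl — consider each gene separately:
coat pattern: EE × ee → 4 Ee → 4 E_ (out of 4)
fur length: Ll × Ll → 1 LL, 2 Ll, 1 ll → 3 L_ : 1 ll (out of 4)
Combine (counts out of 4 × 4 = 16): English-spotted/short (E_L_) = 4×3 = 12; English-spotted/long (E_ll) = 4×1 = 4
Phenotype counts (out of 16): 12 English-spotted/short, 4 English-spotted/long
English-spotted/short: 12 out of 16 → fraction 3/4
Expected count = 3/4 × 2352 = 1764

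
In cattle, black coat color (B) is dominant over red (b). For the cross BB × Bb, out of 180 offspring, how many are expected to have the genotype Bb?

Punnett square for BB × Bb:
Offspring genotypes: 2 BB, 2 Bb
Total offspring: 4
Count with target: 2
Probability: 2/4 = 1/2
Expected count = 1/2 × 180 = 90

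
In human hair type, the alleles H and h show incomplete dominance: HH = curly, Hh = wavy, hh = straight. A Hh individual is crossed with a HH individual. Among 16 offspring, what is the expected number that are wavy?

Punnett square for Hh × HH:
Offspring genotypes: 2 HH, 2 Hh
Phenotype counts: 2 curly, 2 wavy
wavy: 2 out of 4 → fraction 1/2
Expected count = 1/2 × 16 = 8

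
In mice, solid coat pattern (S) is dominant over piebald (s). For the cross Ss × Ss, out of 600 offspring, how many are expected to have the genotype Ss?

Punnett square for Ss × Ss:
Offspring genotypes: 1 SS, 2 Ss, 1 ss
Total offspring: 4
Count with target: 2
Probability: 2/4 = 1/2
Expected count = 1/2 × 600 = 300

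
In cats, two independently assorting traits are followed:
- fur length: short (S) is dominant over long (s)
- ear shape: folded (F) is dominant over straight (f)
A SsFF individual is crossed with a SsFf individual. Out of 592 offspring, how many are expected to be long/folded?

Dihybrid cross SsFF × SsFf — consider each gene separately:
fur length: Ss × Ss → 1 SS, 2 Ss, 1 ss → 3 S_ : 1 ss (out of 4)
ear shape: FF × Ff → 2 FF, 2 Ff → 4 F_ (out of 4)
Combine (counts out of 4 × 4 = 16): short/folded (S_F_) = 3×4 = 12; long/folded (ssF_) = 1×4 = 4
Phenotype counts (out of 16): 12 short/folded, 4 long/folded
long/folded: 4 out of 16 → fraction 1/4
Expected count = 1/4 × 592 = 148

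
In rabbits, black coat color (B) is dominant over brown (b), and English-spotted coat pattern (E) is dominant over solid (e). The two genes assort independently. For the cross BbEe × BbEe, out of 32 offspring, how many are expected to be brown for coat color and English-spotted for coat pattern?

Dihybrid cross BbEe × BbEe — consider each gene separately:
coat color: Bb × Bb → 1 BB, 2 Bb, 1 bb → 3 B_ : 1 bb (out of 4)
coat pattern: Ee × Ee → 1 EE, 2 Ee, 1 ee → 3 E_ : 1 ee (out of 4)
Looking for: brown (bb) and English-spotted (E_)
P(brown) = 1/4, P(English-spotted) = 3/4
P(both) = 1/4 × 3/4 = 3/16
Expected count = 3/16 × 32 = 6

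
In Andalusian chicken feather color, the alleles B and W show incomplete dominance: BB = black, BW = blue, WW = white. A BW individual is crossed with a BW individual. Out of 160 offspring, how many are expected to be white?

Punnett square for BW × BW:
Offspring genotypes: 1 BB, 2 BW, 1 WW
Phenotype counts: 1 black, 2 blue, 1 white
white: 1 out of 4 → fraction 1/4
Expected count = 1/4 × 160 = 40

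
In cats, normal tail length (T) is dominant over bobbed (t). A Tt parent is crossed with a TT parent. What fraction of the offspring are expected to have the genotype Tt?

Punnett square for Tt × TT:
Offspring genotypes: 2 TT, 2 Tt
Total offspring: 4
Count with target: 2
Probability: 2/4 = 1/2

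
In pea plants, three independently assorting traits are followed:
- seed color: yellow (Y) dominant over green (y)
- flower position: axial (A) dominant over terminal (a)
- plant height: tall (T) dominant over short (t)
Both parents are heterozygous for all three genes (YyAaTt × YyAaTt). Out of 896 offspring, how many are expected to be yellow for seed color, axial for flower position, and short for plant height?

Trihybrid cross: YyAaTt × YyAaTt
Each trait segregates independently with a 3:1 phenotypic ratio, so each gene contributes 3/4 (dominant) or 1/4 (recessive).
Target: yellow (seed color), axial (flower position), short (plant height)
Probability = product of independent per-trait probabilities
= 3/4 × 3/4 × 1/4 = 9/64
Expected count = 9/64 × 896 = 126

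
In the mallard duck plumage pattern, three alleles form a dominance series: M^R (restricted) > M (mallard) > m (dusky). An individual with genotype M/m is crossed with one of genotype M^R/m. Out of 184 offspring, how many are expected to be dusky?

Cross: M/m × M^R/m
Allele dominance: M^R > M > m
Offspring genotypes: 1 M^R/M, 1 M/m, 1 M^R/m, 1 m/m
Phenotype counts: 2 restricted, 1 mallard, 1 dusky
dusky: 1 out of 4 → fraction 1/4
Expected count = 1/4 × 184 = 46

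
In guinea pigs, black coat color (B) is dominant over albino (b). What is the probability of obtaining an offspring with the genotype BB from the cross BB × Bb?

Punnett square for BB × Bb:
Offspring genotypes: 2 BB, 2 Bb
Total offspring: 4
Count with target: 2
Probability: 2/4 = 1/2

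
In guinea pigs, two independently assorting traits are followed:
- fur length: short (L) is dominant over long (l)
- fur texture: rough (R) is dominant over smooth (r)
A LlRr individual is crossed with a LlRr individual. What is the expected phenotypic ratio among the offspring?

Dihybrid cross LlRr × LlRr — consider each gene separately:
fur length: Ll × Ll → 1 LL, 2 Ll, 1 ll → 3 L_ : 1 ll (out of 4)
fur texture: Rr × Rr → 1 RR, 2 Rr, 1 rr → 3 R_ : 1 rr (out of 4)
Combine (counts out of 4 × 4 = 16): short/rough (L_R_) = 3×3 = 9; short/smooth (L_rr) = 3×1 = 3; long/rough (llR_) = 1×3 = 3; long/smooth (llrr) = 1×1 = 1
Phenotype counts (out of 16): 9 short/rough, 3 short/smooth, 3 long/rough, 1 long/smooth
Ratio: 9 short/rough : 3 short/smooth : 3 long/rough : 1 long/smooth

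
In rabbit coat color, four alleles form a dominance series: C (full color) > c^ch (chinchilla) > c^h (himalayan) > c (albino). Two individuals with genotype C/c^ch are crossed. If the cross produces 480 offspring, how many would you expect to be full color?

Cross: C/c^ch × C/c^ch
Allele dominance: C > c^ch > c^h > c
Offspring genotypes: 1 C/C, 2 C/c^ch, 1 c^ch/c^ch
Phenotype counts: 3 full color, 1 chinchilla
full color: 3 out of 4 → fraction 3/4
Expected count = 3/4 × 480 = 360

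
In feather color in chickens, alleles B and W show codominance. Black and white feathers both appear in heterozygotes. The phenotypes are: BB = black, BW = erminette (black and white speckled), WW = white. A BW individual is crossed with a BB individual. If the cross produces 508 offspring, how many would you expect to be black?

Punnett square for BW × BB:
Offspring genotypes: 2 BB, 2 BW
Phenotype counts: 2 black, 2 erminette (black and white speckled)
black: 2 out of 4 → fraction 1/2
Expected count = 1/2 × 508 = 254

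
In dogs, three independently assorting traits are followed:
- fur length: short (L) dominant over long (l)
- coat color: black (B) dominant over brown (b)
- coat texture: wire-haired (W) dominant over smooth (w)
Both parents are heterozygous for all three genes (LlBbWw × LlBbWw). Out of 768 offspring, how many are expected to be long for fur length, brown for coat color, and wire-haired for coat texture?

Trihybrid cross: LlBbWw × LlBbWw
Each trait segregates independently with a 3:1 phenotypic ratio, so each gene contributes 3/4 (dominant) or 1/4 (recessive).
Target: long (fur length), brown (coat color), wire-haired (coat texture)
Probability = product of independent per-trait probabilities
= 1/4 × 1/4 × 3/4 = 3/64
Expected count = 3/64 × 768 = 36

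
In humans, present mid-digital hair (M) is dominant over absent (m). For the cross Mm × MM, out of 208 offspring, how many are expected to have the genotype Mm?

Punnett square for Mm × MM:
Offspring genotypes: 2 MM, 2 Mm
Total offspring: 4
Count with target: 2
Probability: 2/4 = 1/2
Expected count = 1/2 × 208 = 104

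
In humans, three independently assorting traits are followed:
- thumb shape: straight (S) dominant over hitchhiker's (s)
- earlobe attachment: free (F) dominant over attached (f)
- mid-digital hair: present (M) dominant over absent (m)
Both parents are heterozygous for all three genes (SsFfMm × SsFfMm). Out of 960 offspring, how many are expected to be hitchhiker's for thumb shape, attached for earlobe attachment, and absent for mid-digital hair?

Trihybrid cross: SsFfMm × SsFfMm
Each trait segregates independently with a 3:1 phenotypic ratio, so each gene contributes 3/4 (dominant) or 1/4 (recessive).
Target: hitchhiker's (thumb shape), attached (earlobe attachment), absent (mid-digital hair)
Probability = product of independent per-trait probabilities
= 1/4 × 1/4 × 1/4 = 1/64
Expected count = 1/64 × 960 = 15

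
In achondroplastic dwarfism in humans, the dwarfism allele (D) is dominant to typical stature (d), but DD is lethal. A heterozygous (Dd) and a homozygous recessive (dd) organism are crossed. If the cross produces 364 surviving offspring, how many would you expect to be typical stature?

Cross: Dd × dd
Punnett square offspring (before lethality): 2 Dd, 2 dd
No DD offspring are produced in this cross.
typical stature: 2 out of 4 → fraction 1/2
Expected count = 1/2 × 364 = 182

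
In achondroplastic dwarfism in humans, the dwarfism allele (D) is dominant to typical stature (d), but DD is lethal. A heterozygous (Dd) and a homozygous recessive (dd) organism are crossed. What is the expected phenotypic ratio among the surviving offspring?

Cross: Dd × dd
Punnett square offspring (before lethality): 2 Dd, 2 dd
No DD offspring are produced in this cross.
Ratio: 1 achondroplastic dwarf : 1 typical stature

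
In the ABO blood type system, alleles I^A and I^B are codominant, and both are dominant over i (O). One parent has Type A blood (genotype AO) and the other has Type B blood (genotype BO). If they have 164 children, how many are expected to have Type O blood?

Cross: AO × BO
Possible offspring genotypes: 1 AB, 1 AO, 1 BO, 1 OO
Blood type counts: 1 Type AB, 1 Type A, 1 Type B, 1 Type O
Probability of Type O: 1/4
Expected count = 1/4 × 164 = 41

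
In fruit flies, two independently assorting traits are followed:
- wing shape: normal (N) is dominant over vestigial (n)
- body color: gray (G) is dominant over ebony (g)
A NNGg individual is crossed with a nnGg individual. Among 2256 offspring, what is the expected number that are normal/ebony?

Dihybrid cross NNGg × nnGg — consider each gene separately:
wing shape: NN × nn → 4 Nn → 4 N_ (out of 4)
body color: Gg × Gg → 1 GG, 2 Gg, 1 gg → 3 G_ : 1 gg (out of 4)
Combine (counts out of 4 × 4 = 16): normal/gray (N_G_) = 4×3 = 12; normal/ebony (N_gg) = 4×1 = 4
Phenotype counts (out of 16): 12 normal/gray, 4 normal/ebony
normal/ebony: 4 out of 16 → fraction 1/4
Expected count = 1/4 × 2256 = 564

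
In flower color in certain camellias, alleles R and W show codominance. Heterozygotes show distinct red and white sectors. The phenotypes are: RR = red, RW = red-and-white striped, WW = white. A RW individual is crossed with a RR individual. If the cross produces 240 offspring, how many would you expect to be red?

Punnett square for RW × RR:
Offspring genotypes: 2 RR, 2 RW
Phenotype counts: 2 red, 2 red-and-white striped
red: 2 out of 4 → fraction 1/2
Expected count = 1/2 × 240 = 120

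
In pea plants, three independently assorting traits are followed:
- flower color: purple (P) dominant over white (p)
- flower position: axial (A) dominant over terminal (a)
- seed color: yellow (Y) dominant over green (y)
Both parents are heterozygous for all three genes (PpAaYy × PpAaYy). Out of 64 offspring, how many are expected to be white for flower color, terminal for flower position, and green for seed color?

Trihybrid cross: PpAaYy × PpAaYy
Each trait segregates independently with a 3:1 phenotypic ratio, so each gene contributes 3/4 (dominant) or 1/4 (recessive).
Target: white (flower color), terminal (flower position), green (seed color)
Probability = product of independent per-trait probabilities
= 1/4 × 1/4 × 1/4 = 1/64
Expected count = 1/64 × 64 = 1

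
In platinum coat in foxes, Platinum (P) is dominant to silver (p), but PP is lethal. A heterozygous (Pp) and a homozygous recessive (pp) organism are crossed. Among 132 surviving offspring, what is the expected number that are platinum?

Cross: Pp × pp
Punnett square offspring (before lethality): 2 Pp, 2 pp
No PP offspring are produced in this cross.
platinum: 2 out of 4 → fraction 1/2
Expected count = 1/2 × 132 = 66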